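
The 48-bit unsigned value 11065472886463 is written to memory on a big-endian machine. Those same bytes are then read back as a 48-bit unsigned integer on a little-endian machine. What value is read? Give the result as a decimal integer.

210722174865418

11065472886463 in 48-bit hexadecimal is 0x0A106194A6BF.
Stored big-endian, the bytes at ascending addresses are 0A 10 61 94 A6 BF.
Read back as little-endian, the first byte is least significant, giving 0xBFA69461100A.
0xBFA69461100A = 210722174865418.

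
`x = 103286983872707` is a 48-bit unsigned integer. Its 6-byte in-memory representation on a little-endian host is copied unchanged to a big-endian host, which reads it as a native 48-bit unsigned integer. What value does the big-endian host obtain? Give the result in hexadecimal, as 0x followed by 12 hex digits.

0xC3D0FB5FF05D

103286983872707 in 48-bit hexadecimal is 0x5DF05FFBD0C3.
Stored little-endian, the bytes at ascending addresses are C3 D0 FB 5F F0 5D.
Read back as big-endian, the last byte is least significant, giving 0xC3D0FB5FF05D.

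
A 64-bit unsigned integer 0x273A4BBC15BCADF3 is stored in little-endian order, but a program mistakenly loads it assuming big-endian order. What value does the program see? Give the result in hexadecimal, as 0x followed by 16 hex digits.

0xF3ADBC15BC4B3A27

Stored little-endian, the bytes at ascending addresses are F3 AD BC 15 BC 4B 3A 27.
Read back as big-endian, the last byte is least significant, giving 0xF3ADBC15BC4B3A27.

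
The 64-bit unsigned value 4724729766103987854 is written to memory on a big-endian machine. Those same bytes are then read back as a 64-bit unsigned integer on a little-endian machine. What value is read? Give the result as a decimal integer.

4724729766103987854 in 64-bit hexadecimal is 0x41919CB08857B68E.
Stored big-endian, the bytes at ascending addresses are 41 91 9C B0 88 57 B6 8E.
Read back as little-endian, the first byte is least significant, giving 0x8EB65788B09C9141.
0x8EB65788B09C9141 = 10283503043737325889.

10283503043737325889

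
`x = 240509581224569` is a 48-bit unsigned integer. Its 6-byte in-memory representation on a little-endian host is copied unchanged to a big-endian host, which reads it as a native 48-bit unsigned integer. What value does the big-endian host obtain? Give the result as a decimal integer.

240509581224569 in 48-bit hexadecimal is 0xDABE00276A79.
Stored little-endian, the bytes at ascending addresses are 79 6A 27 00 BE DA.
Read back as big-endian, the last byte is least significant, giving 0x796A2700BEDA.
0x796A2700BEDA = 133496827854554.

133496827854554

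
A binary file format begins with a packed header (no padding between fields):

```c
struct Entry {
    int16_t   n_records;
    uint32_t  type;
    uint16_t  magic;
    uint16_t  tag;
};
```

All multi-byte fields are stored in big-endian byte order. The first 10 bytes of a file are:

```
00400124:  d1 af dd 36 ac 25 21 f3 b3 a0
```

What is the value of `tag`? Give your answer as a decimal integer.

`tag` follows `n_records` (2 B), `type` (4 B), `magic` (2 B), so it starts at offset 2 + 4 + 2 = 8 and occupies 2 bytes.
Bytes at offsets 8..9: B3 A0.
Big-endian stores the most-significant byte at the lowest address.
The bytes are already most-significant first: 0xB3A0.
0xB3A0 = 45984.

45984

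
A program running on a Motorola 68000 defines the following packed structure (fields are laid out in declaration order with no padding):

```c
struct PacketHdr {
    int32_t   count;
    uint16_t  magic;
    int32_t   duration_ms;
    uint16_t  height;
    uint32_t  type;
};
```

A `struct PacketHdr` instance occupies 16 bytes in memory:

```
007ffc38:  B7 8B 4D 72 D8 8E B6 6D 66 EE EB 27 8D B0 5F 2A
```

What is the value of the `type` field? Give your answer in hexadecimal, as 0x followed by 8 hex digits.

`type` follows `count` (4 B), `magic` (2 B), `duration_ms` (4 B), `height` (2 B), so it starts at offset 4 + 2 + 4 + 2 = 12 and occupies 4 bytes.
Bytes at offsets 12..15: 8D B0 5F 2A.
Big-endian stores the most-significant byte at the lowest address.
The bytes are already most-significant first: 0x8DB05F2A.

0x8DB05F2A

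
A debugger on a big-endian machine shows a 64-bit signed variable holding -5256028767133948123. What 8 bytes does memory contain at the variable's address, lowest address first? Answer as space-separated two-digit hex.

B7 0E D5 AF 15 BF 27 25

Two's complement of -5256028767133948123 in 64 bits: 5256028767133948123 = 0x48F12A50EA40D8DB; invert → 0xB70ED5AF15BF2724; add 1 → 0xB70ED5AF15BF2725.
Split into bytes (most-significant first): B7 0E D5 AF 15 BF 27 25.
In big-endian order the high byte comes first in memory.
So the memory order matches the most-significant-first order: B7 0E D5 AF 15 BF 27 25.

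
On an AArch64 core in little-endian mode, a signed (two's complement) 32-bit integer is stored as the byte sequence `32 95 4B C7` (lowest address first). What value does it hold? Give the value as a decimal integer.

-951347918

Little-endian: lowest address holds the least-significant byte.
Reassemble most-significant byte first: C7 4B 95 32 → 0xC74B9532.
Top bit is set, so as a signed 32-bit value this is 0xC74B9532 − 2^32 = -951347918.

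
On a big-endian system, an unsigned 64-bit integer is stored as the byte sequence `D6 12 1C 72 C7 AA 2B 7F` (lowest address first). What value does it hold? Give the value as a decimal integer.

Big-endian: lowest address holds the most-significant byte.
The bytes are already most-significant first: 0xD6121C72C7AA2B7F.
0xD6121C72C7AA2B7F = 15425422952999037823.

15425422952999037823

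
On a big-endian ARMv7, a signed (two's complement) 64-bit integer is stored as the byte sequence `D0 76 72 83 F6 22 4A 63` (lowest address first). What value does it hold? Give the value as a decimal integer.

-3425424555472958877

In big-endian order the high byte comes first in memory.
The bytes are already most-significant first: 0xD0767283F6224A63.
Top bit is set, so as a signed 64-bit value this is 0xD0767283F6224A63 − 2^64 = -3425424555472958877.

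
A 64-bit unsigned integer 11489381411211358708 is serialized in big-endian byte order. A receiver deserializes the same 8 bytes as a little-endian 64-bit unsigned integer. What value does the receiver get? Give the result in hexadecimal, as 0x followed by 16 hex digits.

0xF4B13A28857B729F

11489381411211358708 in 64-bit hexadecimal is 0x9F727B85283AB1F4.
Stored big-endian, the bytes at ascending addresses are 9F 72 7B 85 28 3A B1 F4.
Read back as little-endian, the first byte is least significant, giving 0xF4B13A28857B729F.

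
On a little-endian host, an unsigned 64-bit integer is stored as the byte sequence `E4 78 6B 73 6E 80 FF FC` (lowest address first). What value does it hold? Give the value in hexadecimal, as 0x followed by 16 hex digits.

0xFCFF806E736B78E4

In little-endian order the low byte comes first in memory.
Reassemble most-significant byte first: FC FF 80 6E 73 6B 78 E4 → 0xFCFF806E736B78E4.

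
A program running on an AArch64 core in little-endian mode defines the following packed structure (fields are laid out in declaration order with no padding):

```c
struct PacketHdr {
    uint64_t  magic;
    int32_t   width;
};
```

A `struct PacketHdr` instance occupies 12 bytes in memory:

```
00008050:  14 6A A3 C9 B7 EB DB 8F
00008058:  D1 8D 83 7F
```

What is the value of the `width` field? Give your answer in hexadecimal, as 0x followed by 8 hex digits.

0x7F838DD1

`width` follows `magic` (8 bytes), so it starts at byte offset 8 and occupies 4 bytes.
Bytes at offsets 8..11: D1 8D 83 7F.
In little-endian order the low byte comes first in memory.
Reassemble most-significant byte first: 7F 83 8D D1 → 0x7F838DD1.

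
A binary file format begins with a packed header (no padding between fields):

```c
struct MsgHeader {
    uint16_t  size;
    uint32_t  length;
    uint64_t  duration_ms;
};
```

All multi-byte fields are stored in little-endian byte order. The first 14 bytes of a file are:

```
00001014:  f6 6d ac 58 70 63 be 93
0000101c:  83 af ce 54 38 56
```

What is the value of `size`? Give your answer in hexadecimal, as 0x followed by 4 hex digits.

`size` is the first field, at byte offset 0, occupying 2 bytes.
Bytes at offsets 0..1: F6 6D.
In little-endian order the low byte comes first in memory.
Reassemble most-significant byte first: 6D F6 → 0x6DF6.

0x6DF6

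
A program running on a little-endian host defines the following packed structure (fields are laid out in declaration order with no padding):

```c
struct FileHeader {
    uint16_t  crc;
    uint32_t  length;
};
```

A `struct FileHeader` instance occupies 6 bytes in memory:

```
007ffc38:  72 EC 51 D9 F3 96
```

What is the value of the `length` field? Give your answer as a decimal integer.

2532563281

`length` follows `crc` (2 bytes), so it starts at byte offset 2 and occupies 4 bytes.
Bytes at offsets 2..5: 51 D9 F3 96.
In little-endian order the low byte comes first in memory.
Reassemble most-significant byte first: 96 F3 D9 51 → 0x96F3D951.
0x96F3D951 = 2532563281.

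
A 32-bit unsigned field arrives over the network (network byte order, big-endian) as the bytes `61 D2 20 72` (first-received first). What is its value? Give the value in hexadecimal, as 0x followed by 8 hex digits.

In big-endian order the high byte comes first in memory.
The bytes are already most-significant first: 0x61D22072.

0x61D22072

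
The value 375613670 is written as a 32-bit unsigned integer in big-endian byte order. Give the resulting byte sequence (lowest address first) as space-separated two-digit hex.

16 63 68 E6

375613670 in hexadecimal, padded to 32 bits, is 0x166368E6.
Split into bytes (most-significant first): 16 63 68 E6.
In big-endian order the high byte comes first in memory.
So the memory order matches the most-significant-first order: 16 63 68 E6.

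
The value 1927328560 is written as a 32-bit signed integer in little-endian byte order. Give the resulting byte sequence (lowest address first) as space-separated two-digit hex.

30 B3 E0 72

1927328560 in hexadecimal, padded to 32 bits, is 0x72E0B330.
Split into bytes (most-significant first): 72 E0 B3 30.
In little-endian order the low byte comes first in memory.
So at ascending addresses the bytes are 30 B3 E0 72.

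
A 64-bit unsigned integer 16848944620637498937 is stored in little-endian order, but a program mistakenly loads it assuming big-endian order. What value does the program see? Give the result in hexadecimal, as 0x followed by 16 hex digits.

16848944620637498937 in 64-bit hexadecimal is 0xE9D379DCE953AE39.
Stored little-endian, the bytes at ascending addresses are 39 AE 53 E9 DC 79 D3 E9.
Read back as big-endian, the last byte is least significant, giving 0x39AE53E9DC79D3E9.

0x39AE53E9DC79D3E9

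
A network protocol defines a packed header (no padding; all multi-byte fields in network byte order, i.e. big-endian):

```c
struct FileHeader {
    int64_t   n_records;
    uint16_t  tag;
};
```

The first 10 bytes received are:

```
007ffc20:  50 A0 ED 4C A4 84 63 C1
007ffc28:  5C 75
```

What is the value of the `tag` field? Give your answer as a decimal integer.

23669

`tag` follows `n_records` (8 bytes), so it starts at byte offset 8 and occupies 2 bytes.
Bytes at offsets 8..9: 5C 75.
Big-endian: lowest address holds the most-significant byte.
The bytes are already most-significant first: 0x5C75.
0x5C75 = 23669.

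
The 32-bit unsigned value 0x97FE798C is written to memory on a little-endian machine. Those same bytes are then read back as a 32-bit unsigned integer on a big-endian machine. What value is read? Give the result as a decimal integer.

Stored little-endian, the bytes at ascending addresses are 8C 79 FE 97.
Read back as big-endian, the last byte is least significant, giving 0x8C79FE97.
0x8C79FE97 = 2356805271.

2356805271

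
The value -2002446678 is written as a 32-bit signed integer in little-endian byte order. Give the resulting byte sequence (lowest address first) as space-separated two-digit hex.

AA 16 A5 88

Two's complement of -2002446678 in 32 bits: 2002446678 = 0x775AE956; invert → 0x88A516A9; add 1 → 0x88A516AA.
Split into bytes (most-significant first): 88 A5 16 AA.
Little-endian: lowest address holds the least-significant byte.
So at ascending addresses the bytes are AA 16 A5 88.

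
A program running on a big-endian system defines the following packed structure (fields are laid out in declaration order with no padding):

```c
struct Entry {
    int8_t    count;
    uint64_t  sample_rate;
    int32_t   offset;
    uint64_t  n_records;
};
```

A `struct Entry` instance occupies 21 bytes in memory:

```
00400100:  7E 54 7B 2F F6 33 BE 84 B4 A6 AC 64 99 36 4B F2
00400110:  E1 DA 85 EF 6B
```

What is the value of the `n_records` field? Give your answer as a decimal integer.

3912487753149181803

`n_records` follows `count` (1 B), `sample_rate` (8 B), `offset` (4 B), so it starts at offset 1 + 8 + 4 = 13 and occupies 8 bytes.
Bytes at offsets 13..20: 36 4B F2 E1 DA 85 EF 6B.
Big-endian: lowest address holds the most-significant byte.
The bytes are already most-significant first: 0x364BF2E1DA85EF6B.
0x364BF2E1DA85EF6B = 3912487753149181803.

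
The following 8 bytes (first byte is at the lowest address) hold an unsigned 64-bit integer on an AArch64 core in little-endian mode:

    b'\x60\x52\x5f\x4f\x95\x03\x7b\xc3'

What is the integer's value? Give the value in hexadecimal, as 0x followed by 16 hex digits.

Little-endian: lowest address holds the least-significant byte.
Reassemble most-significant byte first: C3 7B 03 95 4F 5F 52 60 → 0xC37B03954F5F5260.

0xC37B03954F5F5260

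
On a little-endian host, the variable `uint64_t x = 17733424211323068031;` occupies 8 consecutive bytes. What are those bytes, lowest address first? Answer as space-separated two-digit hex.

17733424211323068031 in hexadecimal, padded to 64 bits, is 0xF619C75D4F391E7F.
Split into bytes (most-significant first): F6 19 C7 5D 4F 39 1E 7F.
Little-endian stores the least-significant byte at the lowest address.
So at ascending addresses the bytes are 7F 1E 39 4F 5D C7 19 F6.

7F 1E 39 4F 5D C7 19 F6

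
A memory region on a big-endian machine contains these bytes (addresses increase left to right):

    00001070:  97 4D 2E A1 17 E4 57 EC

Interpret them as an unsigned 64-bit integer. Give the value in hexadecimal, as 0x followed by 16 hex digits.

Big-endian: lowest address holds the most-significant byte.
The bytes are already most-significant first: 0x974D2EA117E457EC.

0x974D2EA117E457EC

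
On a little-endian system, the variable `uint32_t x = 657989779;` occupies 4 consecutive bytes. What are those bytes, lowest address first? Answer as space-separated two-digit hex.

93 20 38 27

657989779 in hexadecimal, padded to 32 bits, is 0x27382093.
Split into bytes (most-significant first): 27 38 20 93.
Little-endian stores the least-significant byte at the lowest address.
So at ascending addresses the bytes are 93 20 38 27.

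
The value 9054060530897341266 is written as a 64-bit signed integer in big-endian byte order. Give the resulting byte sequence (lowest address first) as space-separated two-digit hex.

7D A6 7C 15 17 05 4B 52

9054060530897341266 in hexadecimal, padded to 64 bits, is 0x7DA67C1517054B52.
Split into bytes (most-significant first): 7D A6 7C 15 17 05 4B 52.
Big-endian: lowest address holds the most-significant byte.
So the memory order matches the most-significant-first order: 7D A6 7C 15 17 05 4B 52.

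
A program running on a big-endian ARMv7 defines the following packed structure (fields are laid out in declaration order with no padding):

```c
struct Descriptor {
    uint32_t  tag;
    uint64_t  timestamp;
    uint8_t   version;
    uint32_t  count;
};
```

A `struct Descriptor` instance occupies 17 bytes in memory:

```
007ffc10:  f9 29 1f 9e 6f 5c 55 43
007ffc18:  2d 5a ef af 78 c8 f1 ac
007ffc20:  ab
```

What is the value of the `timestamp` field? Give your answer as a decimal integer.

8024382383079485359

`timestamp` follows `tag` (4 bytes), so it starts at byte offset 4 and occupies 8 bytes.
Bytes at offsets 4..11: 6F 5C 55 43 2D 5A EF AF.
In big-endian order the high byte comes first in memory.
The bytes are already most-significant first: 0x6F5C55432D5AEFAF.
0x6F5C55432D5AEFAF = 8024382383079485359.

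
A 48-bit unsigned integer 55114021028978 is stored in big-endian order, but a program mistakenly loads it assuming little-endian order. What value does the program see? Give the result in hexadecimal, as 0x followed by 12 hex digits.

55114021028978 in 48-bit hexadecimal is 0x32203BA54472.
Stored big-endian, the bytes at ascending addresses are 32 20 3B A5 44 72.
Read back as little-endian, the first byte is least significant, giving 0x7244A53B2032.

0x7244A53B2032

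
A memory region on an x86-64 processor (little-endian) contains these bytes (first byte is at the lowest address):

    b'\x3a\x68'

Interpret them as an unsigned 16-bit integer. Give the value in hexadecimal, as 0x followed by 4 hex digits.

0x683A

Little-endian stores the least-significant byte at the lowest address.
Reassemble most-significant byte first: 68 3A → 0x683A.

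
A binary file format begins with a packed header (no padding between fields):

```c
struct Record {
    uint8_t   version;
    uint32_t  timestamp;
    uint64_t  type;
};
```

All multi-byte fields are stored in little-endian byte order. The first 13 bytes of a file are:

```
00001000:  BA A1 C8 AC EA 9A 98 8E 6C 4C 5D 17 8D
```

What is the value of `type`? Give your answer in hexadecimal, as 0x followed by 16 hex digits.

`type` follows `version` (1 B), `timestamp` (4 B), so it starts at offset 1 + 4 = 5 and occupies 8 bytes.
Bytes at offsets 5..12: 9A 98 8E 6C 4C 5D 17 8D.
In little-endian order the low byte comes first in memory.
Reassemble most-significant byte first: 8D 17 5D 4C 6C 8E 98 9A → 0x8D175D4C6C8E989A.

0x8D175D4C6C8E989A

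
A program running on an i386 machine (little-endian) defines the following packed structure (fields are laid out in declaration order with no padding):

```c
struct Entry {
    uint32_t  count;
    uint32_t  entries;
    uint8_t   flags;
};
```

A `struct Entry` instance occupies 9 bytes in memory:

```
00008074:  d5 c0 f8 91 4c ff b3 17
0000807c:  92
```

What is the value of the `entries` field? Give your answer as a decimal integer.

`entries` follows `count` (4 bytes), so it starts at byte offset 4 and occupies 4 bytes.
Bytes at offsets 4..7: 4C FF B3 17.
Little-endian stores the least-significant byte at the lowest address.
Reassemble most-significant byte first: 17 B3 FF 4C → 0x17B3FF4C.
0x17B3FF4C = 397672268.

397672268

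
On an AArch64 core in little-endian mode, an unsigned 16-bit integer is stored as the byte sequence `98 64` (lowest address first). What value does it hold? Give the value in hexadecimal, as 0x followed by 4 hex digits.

In little-endian order the low byte comes first in memory.
Reassemble most-significant byte first: 64 98 → 0x6498.

0x6498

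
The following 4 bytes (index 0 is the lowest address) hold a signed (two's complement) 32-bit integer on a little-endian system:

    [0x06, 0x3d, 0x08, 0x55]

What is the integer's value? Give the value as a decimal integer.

1426603270

In little-endian order the low byte comes first in memory.
Reassemble most-significant byte first: 55 08 3D 06 → 0x55083D06.
0x55083D06 = 1426603270.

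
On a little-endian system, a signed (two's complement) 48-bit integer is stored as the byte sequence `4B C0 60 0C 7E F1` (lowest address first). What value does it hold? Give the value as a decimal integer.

Little-endian: lowest address holds the least-significant byte.
Reassemble most-significant byte first: F1 7E 0C 60 C0 4B → 0xF17E0C60C04B.
Top bit is set, so as a signed 48-bit value this is 0xF17E0C60C04B − 2^48 = -15951300870069.

-15951300870069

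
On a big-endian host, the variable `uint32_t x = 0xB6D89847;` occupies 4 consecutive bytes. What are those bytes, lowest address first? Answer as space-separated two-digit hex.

B6 D8 98 47

Split into bytes (most-significant first): B6 D8 98 47.
Big-endian stores the most-significant byte at the lowest address.
So the memory order matches the most-significant-first order: B6 D8 98 47.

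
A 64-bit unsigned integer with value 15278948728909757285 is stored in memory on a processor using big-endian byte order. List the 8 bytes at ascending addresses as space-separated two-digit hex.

D4 09 BA EA E8 12 7B 65

15278948728909757285 in hexadecimal, padded to 64 bits, is 0xD409BAEAE8127B65.
Split into bytes (most-significant first): D4 09 BA EA E8 12 7B 65.
Big-endian stores the most-significant byte at the lowest address.
So the memory order matches the most-significant-first order: D4 09 BA EA E8 12 7B 65.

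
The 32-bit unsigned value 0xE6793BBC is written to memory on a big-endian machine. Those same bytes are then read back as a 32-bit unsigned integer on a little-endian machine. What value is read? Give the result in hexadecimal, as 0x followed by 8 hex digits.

Stored big-endian, the bytes at ascending addresses are E6 79 3B BC.
Read back as little-endian, the first byte is least significant, giving 0xBC3B79E6.

0xBC3B79E6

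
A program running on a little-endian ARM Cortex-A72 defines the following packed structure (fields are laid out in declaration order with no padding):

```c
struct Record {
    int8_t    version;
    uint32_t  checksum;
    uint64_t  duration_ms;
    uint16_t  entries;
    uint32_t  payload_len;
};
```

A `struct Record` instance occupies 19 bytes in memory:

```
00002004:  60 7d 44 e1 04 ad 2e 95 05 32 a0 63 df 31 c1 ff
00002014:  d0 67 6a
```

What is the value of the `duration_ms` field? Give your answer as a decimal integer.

16096885629854756525

`duration_ms` follows `version` (1 B), `checksum` (4 B), so it starts at offset 1 + 4 = 5 and occupies 8 bytes.
Bytes at offsets 5..12: AD 2E 95 05 32 A0 63 DF.
Little-endian stores the least-significant byte at the lowest address.
Reassemble most-significant byte first: DF 63 A0 32 05 95 2E AD → 0xDF63A03205952EAD.
0xDF63A03205952EAD = 16096885629854756525.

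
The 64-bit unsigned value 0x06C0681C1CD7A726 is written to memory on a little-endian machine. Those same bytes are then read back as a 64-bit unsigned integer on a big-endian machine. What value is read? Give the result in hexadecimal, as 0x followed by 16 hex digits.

0x26A7D71C1C68C006

Stored little-endian, the bytes at ascending addresses are 26 A7 D7 1C 1C 68 C0 06.
Read back as big-endian, the last byte is least significant, giving 0x26A7D71C1C68C006.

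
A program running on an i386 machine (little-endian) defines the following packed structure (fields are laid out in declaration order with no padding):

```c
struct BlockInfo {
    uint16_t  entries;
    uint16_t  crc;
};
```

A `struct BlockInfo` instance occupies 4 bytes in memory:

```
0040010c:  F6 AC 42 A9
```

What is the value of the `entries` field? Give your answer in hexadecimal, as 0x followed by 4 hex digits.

0xACF6

`entries` is the first field, at byte offset 0, occupying 2 bytes.
Bytes at offsets 0..1: F6 AC.
Little-endian: lowest address holds the least-significant byte.
Reassemble most-significant byte first: AC F6 → 0xACF6.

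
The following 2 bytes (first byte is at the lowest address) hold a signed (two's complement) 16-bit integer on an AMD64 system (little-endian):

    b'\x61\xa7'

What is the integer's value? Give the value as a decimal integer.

-22687

Little-endian: lowest address holds the least-significant byte.
Reassemble most-significant byte first: A7 61 → 0xA761.
Top bit is set, so as a signed 16-bit value this is 0xA761 − 2^16 = -22687.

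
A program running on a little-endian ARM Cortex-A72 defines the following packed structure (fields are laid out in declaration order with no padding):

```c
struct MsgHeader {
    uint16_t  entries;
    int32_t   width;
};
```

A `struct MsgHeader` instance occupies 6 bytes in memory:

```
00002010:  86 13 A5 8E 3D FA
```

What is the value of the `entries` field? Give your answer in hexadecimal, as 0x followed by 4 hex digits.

0x1386

`entries` is the first field, at byte offset 0, occupying 2 bytes.
Bytes at offsets 0..1: 86 13.
Little-endian: lowest address holds the least-significant byte.
Reassemble most-significant byte first: 13 86 → 0x1386.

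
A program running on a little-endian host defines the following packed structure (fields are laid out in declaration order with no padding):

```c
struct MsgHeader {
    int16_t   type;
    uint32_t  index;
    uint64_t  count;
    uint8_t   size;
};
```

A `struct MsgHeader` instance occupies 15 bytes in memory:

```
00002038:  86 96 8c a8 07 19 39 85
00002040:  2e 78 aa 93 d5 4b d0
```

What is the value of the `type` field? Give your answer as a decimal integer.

-27002

`type` is the first field, at byte offset 0, occupying 2 bytes.
Bytes at offsets 0..1: 86 96.
Little-endian stores the least-significant byte at the lowest address.
Reassemble most-significant byte first: 96 86 → 0x9686.
Top bit is set, so as a signed 16-bit value this is 0x9686 − 2^16 = -27002.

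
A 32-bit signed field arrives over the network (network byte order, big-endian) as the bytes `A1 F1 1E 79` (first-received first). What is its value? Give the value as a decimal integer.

-1578033543

In big-endian order the high byte comes first in memory.
The bytes are already most-significant first: 0xA1F11E79.
Top bit is set, so as a signed 32-bit value this is 0xA1F11E79 − 2^32 = -1578033543.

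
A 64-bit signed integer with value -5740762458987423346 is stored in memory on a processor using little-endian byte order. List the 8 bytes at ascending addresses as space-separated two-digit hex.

8E 19 28 9C F5 B6 54 B0

Two's complement of -5740762458987423346 in 64 bits: 5740762458987423346 = 0x4FAB490A63D7E672; invert → 0xB054B6F59C28198D; add 1 → 0xB054B6F59C28198E.
Split into bytes (most-significant first): B0 54 B6 F5 9C 28 19 8E.
In little-endian order the low byte comes first in memory.
So at ascending addresses the bytes are 8E 19 28 9C F5 B6 54 B0.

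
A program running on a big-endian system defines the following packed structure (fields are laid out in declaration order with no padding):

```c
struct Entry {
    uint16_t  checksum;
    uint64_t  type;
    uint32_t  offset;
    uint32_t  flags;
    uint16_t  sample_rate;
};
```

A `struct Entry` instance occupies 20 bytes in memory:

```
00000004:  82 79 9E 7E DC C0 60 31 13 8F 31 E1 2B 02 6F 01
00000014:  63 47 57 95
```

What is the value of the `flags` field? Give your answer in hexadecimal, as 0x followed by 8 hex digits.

`flags` follows `checksum` (2 B), `type` (8 B), `offset` (4 B), so it starts at offset 2 + 8 + 4 = 14 and occupies 4 bytes.
Bytes at offsets 14..17: 6F 01 63 47.
Big-endian stores the most-significant byte at the lowest address.
The bytes are already most-significant first: 0x6F016347.

0x6F016347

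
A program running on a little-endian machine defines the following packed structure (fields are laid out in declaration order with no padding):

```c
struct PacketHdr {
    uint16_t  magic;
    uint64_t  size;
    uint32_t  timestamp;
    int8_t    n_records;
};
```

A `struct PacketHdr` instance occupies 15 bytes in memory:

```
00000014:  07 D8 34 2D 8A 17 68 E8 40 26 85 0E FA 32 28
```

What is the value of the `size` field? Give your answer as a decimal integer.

2756458505719917876

`size` follows `magic` (2 bytes), so it starts at byte offset 2 and occupies 8 bytes.
Bytes at offsets 2..9: 34 2D 8A 17 68 E8 40 26.
Little-endian stores the least-significant byte at the lowest address.
Reassemble most-significant byte first: 26 40 E8 68 17 8A 2D 34 → 0x2640E868178A2D34.
0x2640E868178A2D34 = 2756458505719917876.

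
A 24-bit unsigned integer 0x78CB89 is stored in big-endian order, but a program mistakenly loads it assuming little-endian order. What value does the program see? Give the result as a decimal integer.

9030520

Stored big-endian, the bytes at ascending addresses are 78 CB 89.
Read back as little-endian, the first byte is least significant, giving 0x89CB78.
0x89CB78 = 9030520.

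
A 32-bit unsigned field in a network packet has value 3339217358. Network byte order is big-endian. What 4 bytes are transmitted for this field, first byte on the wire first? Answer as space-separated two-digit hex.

C7 08 69 CE

3339217358 in hexadecimal, padded to 32 bits, is 0xC70869CE.
Split into bytes (most-significant first): C7 08 69 CE.
Big-endian: lowest address holds the most-significant byte.
So the memory order matches the most-significant-first order: C7 08 69 CE.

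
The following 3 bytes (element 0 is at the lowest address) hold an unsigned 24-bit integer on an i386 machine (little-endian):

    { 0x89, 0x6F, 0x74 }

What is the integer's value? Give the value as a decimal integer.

In little-endian order the low byte comes first in memory.
Reassemble most-significant byte first: 74 6F 89 → 0x746F89.
0x746F89 = 7630729.

7630729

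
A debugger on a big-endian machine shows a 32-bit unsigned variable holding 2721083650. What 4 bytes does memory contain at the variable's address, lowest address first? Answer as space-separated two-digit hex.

2721083650 in hexadecimal, padded to 32 bits, is 0xA2307102.
Split into bytes (most-significant first): A2 30 71 02.
In big-endian order the high byte comes first in memory.
So the memory order matches the most-significant-first order: A2 30 71 02.

A2 30 71 02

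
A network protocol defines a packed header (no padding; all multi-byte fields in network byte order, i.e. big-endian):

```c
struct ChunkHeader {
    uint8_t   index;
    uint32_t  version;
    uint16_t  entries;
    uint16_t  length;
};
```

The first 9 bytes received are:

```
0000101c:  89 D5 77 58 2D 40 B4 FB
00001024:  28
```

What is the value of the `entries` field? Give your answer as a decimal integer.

16564

`entries` follows `index` (1 B), `version` (4 B), so it starts at offset 1 + 4 = 5 and occupies 2 bytes.
Bytes at offsets 5..6: 40 B4.
Big-endian stores the most-significant byte at the lowest address.
The bytes are already most-significant first: 0x40B4.
0x40B4 = 16564.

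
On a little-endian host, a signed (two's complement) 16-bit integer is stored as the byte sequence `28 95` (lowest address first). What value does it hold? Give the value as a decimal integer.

-27352

Little-endian: lowest address holds the least-significant byte.
Reassemble most-significant byte first: 95 28 → 0x9528.
Top bit is set, so as a signed 16-bit value this is 0x9528 − 2^16 = -27352.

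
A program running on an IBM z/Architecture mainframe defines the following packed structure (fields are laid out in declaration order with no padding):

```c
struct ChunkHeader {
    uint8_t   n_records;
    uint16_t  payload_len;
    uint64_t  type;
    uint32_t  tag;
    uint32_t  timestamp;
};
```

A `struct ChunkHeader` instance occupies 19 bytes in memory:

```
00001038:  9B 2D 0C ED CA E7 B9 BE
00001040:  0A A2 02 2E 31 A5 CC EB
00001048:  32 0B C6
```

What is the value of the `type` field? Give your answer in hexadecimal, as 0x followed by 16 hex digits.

`type` follows `n_records` (1 B), `payload_len` (2 B), so it starts at offset 1 + 2 = 3 and occupies 8 bytes.
Bytes at offsets 3..10: ED CA E7 B9 BE 0A A2 02.
Big-endian stores the most-significant byte at the lowest address.
The bytes are already most-significant first: 0xEDCAE7B9BE0AA202.

0xEDCAE7B9BE0AA202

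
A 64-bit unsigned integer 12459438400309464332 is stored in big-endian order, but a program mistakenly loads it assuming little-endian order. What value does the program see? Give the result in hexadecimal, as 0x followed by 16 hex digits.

12459438400309464332 in 64-bit hexadecimal is 0xACE8D1364F4E8D0C.
Stored big-endian, the bytes at ascending addresses are AC E8 D1 36 4F 4E 8D 0C.
Read back as little-endian, the first byte is least significant, giving 0x0C8D4E4F36D1E8AC.

0x0C8D4E4F36D1E8AC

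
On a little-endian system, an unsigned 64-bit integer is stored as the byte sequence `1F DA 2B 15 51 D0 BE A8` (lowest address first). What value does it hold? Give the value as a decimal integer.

12159385090613041695

Little-endian stores the least-significant byte at the lowest address.
Reassemble most-significant byte first: A8 BE D0 51 15 2B DA 1F → 0xA8BED051152BDA1F.
0xA8BED051152BDA1F = 12159385090613041695.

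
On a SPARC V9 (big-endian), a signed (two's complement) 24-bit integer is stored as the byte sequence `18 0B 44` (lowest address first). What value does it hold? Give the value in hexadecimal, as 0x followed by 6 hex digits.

0x180B44

Big-endian stores the most-significant byte at the lowest address.
The bytes are already most-significant first: 0x180B44.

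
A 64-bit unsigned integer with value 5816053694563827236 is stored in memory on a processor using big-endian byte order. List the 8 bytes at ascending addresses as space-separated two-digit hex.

5816053694563827236 in hexadecimal, padded to 64 bits, is 0x50B6C6053B133E24.
Split into bytes (most-significant first): 50 B6 C6 05 3B 13 3E 24.
Big-endian stores the most-significant byte at the lowest address.
So the memory order matches the most-significant-first order: 50 B6 C6 05 3B 13 3E 24.

50 B6 C6 05 3B 13 3E 24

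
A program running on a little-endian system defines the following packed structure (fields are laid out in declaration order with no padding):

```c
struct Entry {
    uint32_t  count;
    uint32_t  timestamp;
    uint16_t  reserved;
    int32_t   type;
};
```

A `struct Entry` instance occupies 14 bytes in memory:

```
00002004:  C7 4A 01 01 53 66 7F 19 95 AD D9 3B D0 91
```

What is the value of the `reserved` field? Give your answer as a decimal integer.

`reserved` follows `count` (4 B), `timestamp` (4 B), so it starts at offset 4 + 4 = 8 and occupies 2 bytes.
Bytes at offsets 8..9: 95 AD.
In little-endian order the low byte comes first in memory.
Reassemble most-significant byte first: AD 95 → 0xAD95.
0xAD95 = 44437.

44437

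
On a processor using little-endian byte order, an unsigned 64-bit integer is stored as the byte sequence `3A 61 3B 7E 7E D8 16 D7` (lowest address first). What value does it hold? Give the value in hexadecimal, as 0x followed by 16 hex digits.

0xD716D87E7E3B613A

Little-endian stores the least-significant byte at the lowest address.
Reassemble most-significant byte first: D7 16 D8 7E 7E 3B 61 3A → 0xD716D87E7E3B613A.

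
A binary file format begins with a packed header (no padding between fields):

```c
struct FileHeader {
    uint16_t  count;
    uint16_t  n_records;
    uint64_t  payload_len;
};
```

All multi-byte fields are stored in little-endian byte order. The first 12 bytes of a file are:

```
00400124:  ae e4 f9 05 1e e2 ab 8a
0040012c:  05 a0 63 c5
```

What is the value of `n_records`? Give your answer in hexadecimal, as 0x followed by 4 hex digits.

0x05F9

`n_records` follows `count` (2 bytes), so it starts at byte offset 2 and occupies 2 bytes.
Bytes at offsets 2..3: F9 05.
Little-endian stores the least-significant byte at the lowest address.
Reassemble most-significant byte first: 05 F9 → 0x05F9.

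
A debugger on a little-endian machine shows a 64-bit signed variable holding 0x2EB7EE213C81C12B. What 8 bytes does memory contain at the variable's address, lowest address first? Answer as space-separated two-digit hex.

2B C1 81 3C 21 EE B7 2E

Split into bytes (most-significant first): 2E B7 EE 21 3C 81 C1 2B.
Little-endian stores the least-significant byte at the lowest address.
So at ascending addresses the bytes are 2B C1 81 3C 21 EE B7 2E.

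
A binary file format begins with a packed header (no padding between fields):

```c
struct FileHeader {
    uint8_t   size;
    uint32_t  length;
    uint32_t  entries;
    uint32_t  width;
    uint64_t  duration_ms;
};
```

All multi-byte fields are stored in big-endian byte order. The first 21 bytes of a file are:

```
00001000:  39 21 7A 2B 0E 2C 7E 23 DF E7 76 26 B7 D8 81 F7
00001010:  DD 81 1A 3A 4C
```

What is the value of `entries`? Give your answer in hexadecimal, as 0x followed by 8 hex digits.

0x2C7E23DF

`entries` follows `size` (1 B), `length` (4 B), so it starts at offset 1 + 4 = 5 and occupies 4 bytes.
Bytes at offsets 5..8: 2C 7E 23 DF.
Big-endian: lowest address holds the most-significant byte.
The bytes are already most-significant first: 0x2C7E23DF.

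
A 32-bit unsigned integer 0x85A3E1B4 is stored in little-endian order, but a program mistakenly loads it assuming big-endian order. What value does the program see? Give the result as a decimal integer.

3034686341

Stored little-endian, the bytes at ascending addresses are B4 E1 A3 85.
Read back as big-endian, the last byte is least significant, giving 0xB4E1A385.
0xB4E1A385 = 3034686341.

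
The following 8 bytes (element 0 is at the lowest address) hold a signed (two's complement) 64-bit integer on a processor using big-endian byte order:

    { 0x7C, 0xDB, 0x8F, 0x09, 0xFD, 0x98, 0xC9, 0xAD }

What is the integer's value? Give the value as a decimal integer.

In big-endian order the high byte comes first in memory.
The bytes are already most-significant first: 0x7CDB8F09FD98C9AD.
0x7CDB8F09FD98C9AD = 8996941953674824109.

8996941953674824109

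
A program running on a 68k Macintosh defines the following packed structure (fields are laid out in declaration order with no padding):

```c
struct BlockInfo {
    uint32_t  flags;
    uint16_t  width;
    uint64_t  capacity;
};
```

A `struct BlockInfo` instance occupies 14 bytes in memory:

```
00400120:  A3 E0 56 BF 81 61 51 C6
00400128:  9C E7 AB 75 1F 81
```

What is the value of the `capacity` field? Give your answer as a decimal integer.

`capacity` follows `flags` (4 B), `width` (2 B), so it starts at offset 4 + 2 = 6 and occupies 8 bytes.
Bytes at offsets 6..13: 51 C6 9C E7 AB 75 1F 81.
Big-endian: lowest address holds the most-significant byte.
The bytes are already most-significant first: 0x51C69CE7AB751F81.
0x51C69CE7AB751F81 = 5892569681288830849.

5892569681288830849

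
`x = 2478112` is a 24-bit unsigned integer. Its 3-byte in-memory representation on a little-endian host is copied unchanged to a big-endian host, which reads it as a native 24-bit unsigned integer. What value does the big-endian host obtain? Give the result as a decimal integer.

2478112 in 24-bit hexadecimal is 0x25D020.
Stored little-endian, the bytes at ascending addresses are 20 D0 25.
Read back as big-endian, the last byte is least significant, giving 0x20D025.
0x20D025 = 2150437.

2150437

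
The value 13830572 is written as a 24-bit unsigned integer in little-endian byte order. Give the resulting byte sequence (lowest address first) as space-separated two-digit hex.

13830572 in hexadecimal, padded to 24 bits, is 0xD309AC.
Split into bytes (most-significant first): D3 09 AC.
In little-endian order the low byte comes first in memory.
So at ascending addresses the bytes are AC 09 D3.

AC 09 D3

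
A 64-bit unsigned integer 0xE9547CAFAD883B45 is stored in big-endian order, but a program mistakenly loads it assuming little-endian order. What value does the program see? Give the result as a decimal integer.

4988731291797837033

Stored big-endian, the bytes at ascending addresses are E9 54 7C AF AD 88 3B 45.
Read back as little-endian, the first byte is least significant, giving 0x453B88ADAF7C54E9.
0x453B88ADAF7C54E9 = 4988731291797837033.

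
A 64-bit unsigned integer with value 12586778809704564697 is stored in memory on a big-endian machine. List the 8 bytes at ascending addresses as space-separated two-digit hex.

12586778809704564697 in hexadecimal, padded to 64 bits, is 0xAEAD38A3CADAC7D9.
Split into bytes (most-significant first): AE AD 38 A3 CA DA C7 D9.
Big-endian: lowest address holds the most-significant byte.
So the memory order matches the most-significant-first order: AE AD 38 A3 CA DA C7 D9.

AE AD 38 A3 CA DA C7 D9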